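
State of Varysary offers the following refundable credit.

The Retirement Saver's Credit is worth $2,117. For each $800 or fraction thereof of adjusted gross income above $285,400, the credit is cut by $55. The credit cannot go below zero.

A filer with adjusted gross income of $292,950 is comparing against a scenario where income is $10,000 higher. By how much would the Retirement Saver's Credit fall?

$660

At $292,950 — income exceeds $285,400 by $7,550, which is 10 full-or-partial $800 increments; reduction = 10 × $55 = $550, leaving $1,567.
At $302,950 — income exceeds $285,400 by $17,550, which is 22 full-or-partial $800 increments; reduction = 22 × $55 = $1,210, leaving $907.
Lost: $1,567 − $907 = $660.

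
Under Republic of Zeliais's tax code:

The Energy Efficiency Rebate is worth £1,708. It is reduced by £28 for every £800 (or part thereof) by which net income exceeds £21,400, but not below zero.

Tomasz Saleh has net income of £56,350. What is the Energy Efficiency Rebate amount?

Energy Efficiency Rebate: income exceeds £21,400 by £34,950, which is 44 full-or-partial £800 increments; reduction = 44 × £28 = £1,232, leaving £476.

£476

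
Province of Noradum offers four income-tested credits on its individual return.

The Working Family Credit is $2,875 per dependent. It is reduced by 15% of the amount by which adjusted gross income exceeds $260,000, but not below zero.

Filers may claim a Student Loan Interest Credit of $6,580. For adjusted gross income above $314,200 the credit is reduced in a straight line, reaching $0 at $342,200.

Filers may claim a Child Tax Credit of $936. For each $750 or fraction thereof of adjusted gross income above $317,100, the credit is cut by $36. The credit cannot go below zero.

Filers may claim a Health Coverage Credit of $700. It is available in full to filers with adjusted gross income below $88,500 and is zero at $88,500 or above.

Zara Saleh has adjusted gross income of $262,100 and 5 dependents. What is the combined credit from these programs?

$21,576

Working Family Credit: base = 5 × $2,875 = $14,375. 15% of the $2,100 excess over $260,000 is $315; credit = $14,375 − $315 = $14,060.
Student Loan Interest Credit: $262,100 is at or below the $314,200 threshold, so the full $6,580 applies.
Child Tax Credit: $262,100 is at or below the $317,100 threshold, so the full $936 applies.
Health Coverage Credit: $262,100 meets or exceeds the $88,500 cutoff, so the credit is $0.
Total: $14,060 + $6,580 + $936 + $0 = $21,576.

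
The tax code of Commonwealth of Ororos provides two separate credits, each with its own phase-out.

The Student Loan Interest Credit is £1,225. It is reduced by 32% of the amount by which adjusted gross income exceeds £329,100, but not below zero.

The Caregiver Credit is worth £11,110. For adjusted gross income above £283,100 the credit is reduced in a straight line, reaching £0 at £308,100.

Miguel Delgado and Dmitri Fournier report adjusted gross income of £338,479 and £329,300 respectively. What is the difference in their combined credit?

£1,161

Miguel (£338,479): Student Loan Interest Credit: 32% of the £9,379 excess over £329,100 is £3,001.28 ≥ base, so the credit is £0. Caregiver Credit: £338,479 is at or above £308,100, so the credit is £0. total £0 + £0 = £0
Dmitri (£329,300): Student Loan Interest Credit: 32% of the £200 excess over £329,100 is £64; credit = £1,225 − £64 = £1,161. Caregiver Credit: £329,300 is at or above £308,100, so the credit is £0. total £1,161 + £0 = £1,161
Difference: |£0 − £1,161| = £1,161.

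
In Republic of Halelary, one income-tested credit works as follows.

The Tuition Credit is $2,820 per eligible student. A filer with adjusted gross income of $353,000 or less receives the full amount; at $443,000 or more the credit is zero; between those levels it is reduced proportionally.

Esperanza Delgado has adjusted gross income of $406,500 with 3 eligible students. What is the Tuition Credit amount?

Tuition Credit: base = 3 × $2,820 = $8,460. $406,500 is $53,500 into a $90,000 phase-out range, leaving 36,500/90,000 of the credit: $8,460 × 36,500/90,000 = $3,431.

$3,431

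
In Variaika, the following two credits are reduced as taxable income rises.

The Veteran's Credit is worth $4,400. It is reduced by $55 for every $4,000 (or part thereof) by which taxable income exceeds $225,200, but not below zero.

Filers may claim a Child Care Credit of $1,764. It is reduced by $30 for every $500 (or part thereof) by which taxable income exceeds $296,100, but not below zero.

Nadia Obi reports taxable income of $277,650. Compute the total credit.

Veteran's Credit: income exceeds $225,200 by $52,450, which is 14 full-or-partial $4,000 increments; reduction = 14 × $55 = $770, leaving $3,630.
Child Care Credit: $277,650 is at or below the $296,100 threshold, so the full $1,764 applies.
Total: $3,630 + $1,764 = $5,394.

$5,394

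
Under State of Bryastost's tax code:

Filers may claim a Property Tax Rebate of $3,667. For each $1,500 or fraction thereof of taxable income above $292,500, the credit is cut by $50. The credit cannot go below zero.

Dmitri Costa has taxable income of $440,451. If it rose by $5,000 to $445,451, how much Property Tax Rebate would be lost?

At $440,451 — income exceeds $292,500 by $147,951 → 99 increments × $50 = $4,950 ≥ base, so the credit is $0.
At $445,451 — income exceeds $292,500 by $152,951 → 102 increments × $50 = $5,100 ≥ base, so the credit is $0.
Lost: $0 − $0 = $0.

$0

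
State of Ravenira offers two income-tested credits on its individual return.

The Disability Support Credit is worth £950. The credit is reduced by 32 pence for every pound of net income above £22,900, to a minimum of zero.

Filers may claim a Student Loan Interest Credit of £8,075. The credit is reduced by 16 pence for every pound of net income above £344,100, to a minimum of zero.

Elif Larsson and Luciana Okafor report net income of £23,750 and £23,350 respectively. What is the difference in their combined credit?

£128

Elif (£23,750): Disability Support Credit: 32% of the £850 excess over £22,900 is £272; credit = £950 − £272 = £678. Student Loan Interest Credit: £23,750 is at or below the £344,100 threshold, so the full £8,075 applies. total £678 + £8,075 = £8,753
Luciana (£23,350): Disability Support Credit: 32% of the £450 excess over £22,900 is £144; credit = £950 − £144 = £806. Student Loan Interest Credit: £23,350 is at or below the £344,100 threshold, so the full £8,075 applies. total £806 + £8,075 = £8,881
Difference: |£8,753 − £8,881| = £128.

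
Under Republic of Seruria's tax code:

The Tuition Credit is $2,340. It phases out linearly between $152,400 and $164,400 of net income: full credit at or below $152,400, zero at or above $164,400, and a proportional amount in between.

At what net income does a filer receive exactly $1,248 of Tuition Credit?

$158,000

$1,248 is 1,248/2,340 of the full $2,340, so 1,092/2,340 of the $12,000 range has been used: income = $152,400 + $12,000 × 1,092/2,340 = $158,000.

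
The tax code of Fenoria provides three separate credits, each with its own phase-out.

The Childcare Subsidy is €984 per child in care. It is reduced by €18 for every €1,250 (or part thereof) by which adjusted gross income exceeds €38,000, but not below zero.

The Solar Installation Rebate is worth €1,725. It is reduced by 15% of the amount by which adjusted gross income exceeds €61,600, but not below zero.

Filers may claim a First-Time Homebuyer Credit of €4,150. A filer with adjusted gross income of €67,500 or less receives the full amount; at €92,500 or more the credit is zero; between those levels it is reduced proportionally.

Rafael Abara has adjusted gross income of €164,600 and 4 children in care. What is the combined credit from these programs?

€2,100

Childcare Subsidy: base = 4 × €984 = €3,936. income exceeds €38,000 by €126,600, which is 102 full-or-partial €1,250 increments; reduction = 102 × €18 = €1,836, leaving €2,100.
Solar Installation Rebate: 15% of the €103,000 excess over €61,600 is €15,450 ≥ base, so the credit is €0.
First-Time Homebuyer Credit: €164,600 is at or above €92,500, so the credit is €0.
Total: €2,100 + €0 + €0 = €2,100.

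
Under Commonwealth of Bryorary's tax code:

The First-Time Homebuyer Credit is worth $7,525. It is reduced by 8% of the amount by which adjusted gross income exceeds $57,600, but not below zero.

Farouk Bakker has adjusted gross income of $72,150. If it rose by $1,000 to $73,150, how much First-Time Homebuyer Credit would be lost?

$80

At $72,150 — 8% of the $14,550 excess over $57,600 is $1,164; credit = $7,525 − $1,164 = $6,361.
At $73,150 — 8% of the $15,550 excess over $57,600 is $1,244; credit = $7,525 − $1,244 = $6,281.
Lost: $6,361 − $6,281 = $80.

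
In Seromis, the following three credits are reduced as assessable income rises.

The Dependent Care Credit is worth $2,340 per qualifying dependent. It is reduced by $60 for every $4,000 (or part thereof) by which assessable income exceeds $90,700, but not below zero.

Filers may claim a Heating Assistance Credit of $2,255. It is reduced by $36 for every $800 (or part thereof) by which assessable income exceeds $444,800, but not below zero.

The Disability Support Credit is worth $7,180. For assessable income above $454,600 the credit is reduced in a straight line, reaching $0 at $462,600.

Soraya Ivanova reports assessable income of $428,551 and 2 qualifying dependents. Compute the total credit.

$9,435

Dependent Care Credit: base = 2 × $2,340 = $4,680. income exceeds $90,700 by $337,851 → 85 increments × $60 = $5,100 ≥ base, so the credit is $0.
Heating Assistance Credit: $428,551 is at or below the $444,800 threshold, so the full $2,255 applies.
Disability Support Credit: $428,551 is at or below the $454,600 threshold, so the full $7,180 applies.
Total: $0 + $2,255 + $7,180 = $9,435.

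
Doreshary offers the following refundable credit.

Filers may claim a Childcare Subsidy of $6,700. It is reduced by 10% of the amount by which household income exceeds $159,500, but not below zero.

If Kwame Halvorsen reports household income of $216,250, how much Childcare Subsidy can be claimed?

Childcare Subsidy: 10% of the $56,750 excess over $159,500 is $5,675; credit = $6,700 − $5,675 = $1,025.

$1,025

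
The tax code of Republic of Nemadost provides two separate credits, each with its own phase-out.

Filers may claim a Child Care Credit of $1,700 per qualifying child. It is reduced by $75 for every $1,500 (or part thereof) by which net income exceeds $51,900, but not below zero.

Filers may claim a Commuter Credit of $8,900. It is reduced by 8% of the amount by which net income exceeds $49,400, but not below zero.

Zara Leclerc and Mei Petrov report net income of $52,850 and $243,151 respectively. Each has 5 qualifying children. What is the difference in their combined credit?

Zara ($52,850): Child Care Credit: base = 5 × $1,700 = $8,500. income exceeds $51,900 by $950, which is 1 full-or-partial $1,500 increment; reduction = 1 × $75 = $75, leaving $8,425. Commuter Credit: 8% of the $3,450 excess over $49,400 is $276; credit = $8,900 − $276 = $8,624. total $8,425 + $8,624 = $17,049
Mei ($243,151): Child Care Credit: base = 5 × $1,700 = $8,500. income exceeds $51,900 by $191,251 → 128 increments × $75 = $9,600 ≥ base, so the credit is $0. Commuter Credit: 8% of the $193,751 excess over $49,400 is $15,500.08 ≥ base, so the credit is $0. total $0 + $0 = $0
Difference: |$17,049 − $0| = $17,049.

$17,049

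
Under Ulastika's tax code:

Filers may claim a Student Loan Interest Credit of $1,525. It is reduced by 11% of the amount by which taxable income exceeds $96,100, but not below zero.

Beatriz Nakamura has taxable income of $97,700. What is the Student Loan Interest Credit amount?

Student Loan Interest Credit: 11% of the $1,600 excess over $96,100 is $176; credit = $1,525 − $176 = $1,349.

$1,349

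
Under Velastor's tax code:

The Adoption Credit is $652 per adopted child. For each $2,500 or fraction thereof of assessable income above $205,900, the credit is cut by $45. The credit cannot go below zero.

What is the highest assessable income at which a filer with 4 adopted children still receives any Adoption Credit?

Full credit = 4 × $652 = $2,608.
After 57 increments the reduction is 57 × $45 = $2,565, leaving $43; one more increment wipes it out. Increment 57 ends at excess 57 × $2,500 = $142,500, so the highest qualifying income is $205,900 + $142,500 = $348,400.

$348,400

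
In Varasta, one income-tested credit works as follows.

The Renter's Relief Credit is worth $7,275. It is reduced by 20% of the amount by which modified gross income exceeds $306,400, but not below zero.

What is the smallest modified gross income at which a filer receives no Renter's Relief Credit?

The credit falls by 20% of each dollar above $306,400, so it reaches zero when the excess is $7,275 / 20% = $36,375: income = $306,400 + $36,375 = $342,775.

$342,775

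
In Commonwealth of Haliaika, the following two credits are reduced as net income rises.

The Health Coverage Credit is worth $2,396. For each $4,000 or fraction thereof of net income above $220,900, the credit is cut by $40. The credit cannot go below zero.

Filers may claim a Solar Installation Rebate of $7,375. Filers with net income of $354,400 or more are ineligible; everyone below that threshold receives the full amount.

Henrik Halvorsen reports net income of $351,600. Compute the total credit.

$8,451

Health Coverage Credit: income exceeds $220,900 by $130,700, which is 33 full-or-partial $4,000 increments; reduction = 33 × $40 = $1,320, leaving $1,076.
Solar Installation Rebate: $351,600 is below the $354,400 cutoff, so the full $7,375 applies.
Total: $1,076 + $7,375 = $8,451.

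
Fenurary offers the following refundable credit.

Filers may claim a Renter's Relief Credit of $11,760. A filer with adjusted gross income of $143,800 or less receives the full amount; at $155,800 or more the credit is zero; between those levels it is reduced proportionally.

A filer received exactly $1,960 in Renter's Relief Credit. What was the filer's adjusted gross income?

$1,960 is 1,960/11,760 of the full $11,760, so 9,800/11,760 of the $12,000 range has been used: income = $143,800 + $12,000 × 9,800/11,760 = $153,800.

$153,800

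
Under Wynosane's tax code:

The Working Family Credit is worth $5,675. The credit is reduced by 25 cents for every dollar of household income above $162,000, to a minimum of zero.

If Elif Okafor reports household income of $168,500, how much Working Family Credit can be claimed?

$4,050

Working Family Credit: 25% of the $6,500 excess over $162,000 is $1,625; credit = $5,675 − $1,625 = $4,050.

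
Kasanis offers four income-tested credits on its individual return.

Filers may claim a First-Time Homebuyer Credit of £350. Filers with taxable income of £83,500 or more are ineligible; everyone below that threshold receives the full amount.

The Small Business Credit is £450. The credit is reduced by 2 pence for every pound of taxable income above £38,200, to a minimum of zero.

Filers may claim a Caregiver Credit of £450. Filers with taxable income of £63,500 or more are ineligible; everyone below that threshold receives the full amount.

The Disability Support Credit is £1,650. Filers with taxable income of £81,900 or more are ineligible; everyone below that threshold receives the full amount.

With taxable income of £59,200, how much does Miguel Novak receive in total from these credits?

£2,480

First-Time Homebuyer Credit: £59,200 is below the £83,500 cutoff, so the full £350 applies.
Small Business Credit: 2% of the £21,000 excess over £38,200 is £420; credit = £450 − £420 = £30.
Caregiver Credit: £59,200 is below the £63,500 cutoff, so the full £450 applies.
Disability Support Credit: £59,200 is below the £81,900 cutoff, so the full £1,650 applies.
Total: £350 + £30 + £450 + £1,650 = £2,480.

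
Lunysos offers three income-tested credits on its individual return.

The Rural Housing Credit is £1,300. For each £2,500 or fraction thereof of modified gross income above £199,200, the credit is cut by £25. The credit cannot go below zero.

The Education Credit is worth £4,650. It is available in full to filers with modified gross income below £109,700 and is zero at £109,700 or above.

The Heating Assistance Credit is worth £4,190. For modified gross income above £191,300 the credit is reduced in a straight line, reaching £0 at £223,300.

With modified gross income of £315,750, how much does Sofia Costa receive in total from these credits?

Rural Housing Credit: income exceeds £199,200 by £116,550, which is 47 full-or-partial £2,500 increments; reduction = 47 × £25 = £1,175, leaving £125.
Education Credit: £315,750 meets or exceeds the £109,700 cutoff, so the credit is £0.
Heating Assistance Credit: £315,750 is at or above £223,300, so the credit is £0.
Total: £125 + £0 + £0 = £125.

£125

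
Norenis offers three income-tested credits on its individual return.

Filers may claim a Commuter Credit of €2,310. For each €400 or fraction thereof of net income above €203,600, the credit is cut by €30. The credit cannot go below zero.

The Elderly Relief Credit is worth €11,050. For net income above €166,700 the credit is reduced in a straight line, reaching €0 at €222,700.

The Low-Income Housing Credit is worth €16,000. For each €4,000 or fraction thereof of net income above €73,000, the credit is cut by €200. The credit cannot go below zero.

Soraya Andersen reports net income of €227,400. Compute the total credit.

Commuter Credit: income exceeds €203,600 by €23,800, which is 60 full-or-partial €400 increments; reduction = 60 × €30 = €1,800, leaving €510.
Elderly Relief Credit: €227,400 is at or above €222,700, so the credit is €0.
Low-Income Housing Credit: income exceeds €73,000 by €154,400, which is 39 full-or-partial €4,000 increments; reduction = 39 × €200 = €7,800, leaving €8,200.
Total: €510 + €0 + €8,200 = €8,710.

€8,710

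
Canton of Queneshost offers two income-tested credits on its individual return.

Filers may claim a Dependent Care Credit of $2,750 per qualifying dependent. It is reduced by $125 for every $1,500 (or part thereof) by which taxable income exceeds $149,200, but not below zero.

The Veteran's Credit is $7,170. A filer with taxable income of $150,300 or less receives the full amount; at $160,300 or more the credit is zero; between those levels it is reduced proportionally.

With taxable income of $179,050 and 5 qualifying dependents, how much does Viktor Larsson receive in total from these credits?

Dependent Care Credit: base = 5 × $2,750 = $13,750. income exceeds $149,200 by $29,850, which is 20 full-or-partial $1,500 increments; reduction = 20 × $125 = $2,500, leaving $11,250.
Veteran's Credit: $179,050 is at or above $160,300, so the credit is $0.
Total: $11,250 + $0 = $11,250.

$11,250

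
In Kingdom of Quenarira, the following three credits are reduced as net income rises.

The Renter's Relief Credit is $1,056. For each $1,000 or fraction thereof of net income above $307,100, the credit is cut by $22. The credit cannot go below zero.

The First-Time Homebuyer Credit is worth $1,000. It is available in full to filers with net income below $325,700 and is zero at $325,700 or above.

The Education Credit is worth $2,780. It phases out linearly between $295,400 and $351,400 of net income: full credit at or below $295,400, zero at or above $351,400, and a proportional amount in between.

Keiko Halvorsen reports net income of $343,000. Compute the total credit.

Renter's Relief Credit: income exceeds $307,100 by $35,900, which is 36 full-or-partial $1,000 increments; reduction = 36 × $22 = $792, leaving $264.
First-Time Homebuyer Credit: $343,000 meets or exceeds the $325,700 cutoff, so the credit is $0.
Education Credit: $343,000 is $47,600 into a $56,000 phase-out range, leaving 8,400/56,000 of the credit: $2,780 × 8,400/56,000 = $417.
Total: $264 + $0 + $417 = $681.

$681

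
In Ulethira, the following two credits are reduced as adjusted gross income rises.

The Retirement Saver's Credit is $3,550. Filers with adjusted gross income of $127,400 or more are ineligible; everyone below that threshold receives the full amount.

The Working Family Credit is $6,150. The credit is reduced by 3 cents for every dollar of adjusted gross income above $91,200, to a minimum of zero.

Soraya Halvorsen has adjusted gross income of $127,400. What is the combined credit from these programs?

Retirement Saver's Credit: $127,400 meets or exceeds the $127,400 cutoff, so the credit is $0.
Working Family Credit: 3% of the $36,200 excess over $91,200 is $1,086; credit = $6,150 − $1,086 = $5,064.
Total: $0 + $5,064 = $5,064.

$5,064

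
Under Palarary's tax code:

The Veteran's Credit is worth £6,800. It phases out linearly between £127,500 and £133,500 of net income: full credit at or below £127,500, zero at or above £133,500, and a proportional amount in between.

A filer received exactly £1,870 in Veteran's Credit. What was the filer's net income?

£131,850

£1,870 is 1,870/6,800 of the full £6,800, so 4,930/6,800 of the £6,000 range has been used: income = £127,500 + £6,000 × 4,930/6,800 = £131,850.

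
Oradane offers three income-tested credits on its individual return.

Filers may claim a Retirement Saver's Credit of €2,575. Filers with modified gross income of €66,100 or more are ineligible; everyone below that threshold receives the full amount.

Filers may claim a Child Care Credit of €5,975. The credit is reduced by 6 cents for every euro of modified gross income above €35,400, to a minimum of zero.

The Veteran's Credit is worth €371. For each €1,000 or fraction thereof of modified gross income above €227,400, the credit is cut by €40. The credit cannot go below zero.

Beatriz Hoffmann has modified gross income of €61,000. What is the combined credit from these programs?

€7,385

Retirement Saver's Credit: €61,000 is below the €66,100 cutoff, so the full €2,575 applies.
Child Care Credit: 6% of the €25,600 excess over €35,400 is €1,536; credit = €5,975 − €1,536 = €4,439.
Veteran's Credit: €61,000 is at or below the €227,400 threshold, so the full €371 applies.
Total: €2,575 + €4,439 + €371 = €7,385.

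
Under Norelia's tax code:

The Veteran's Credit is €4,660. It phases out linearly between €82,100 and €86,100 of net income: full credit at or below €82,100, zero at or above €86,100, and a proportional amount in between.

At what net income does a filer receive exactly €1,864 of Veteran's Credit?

€1,864 is 1,864/4,660 of the full €4,660, so 2,796/4,660 of the €4,000 range has been used: income = €82,100 + €4,000 × 2,796/4,660 = €84,500.

€84,500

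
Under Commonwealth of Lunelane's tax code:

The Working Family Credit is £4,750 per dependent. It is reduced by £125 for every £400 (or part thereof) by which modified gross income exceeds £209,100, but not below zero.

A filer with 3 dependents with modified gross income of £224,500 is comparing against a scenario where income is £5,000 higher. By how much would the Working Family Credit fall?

At £224,500 — base = 3 × £4,750 = £14,250. income exceeds £209,100 by £15,400, which is 39 full-or-partial £400 increments; reduction = 39 × £125 = £4,875, leaving £9,375.
At £229,500 — base = 3 × £4,750 = £14,250. income exceeds £209,100 by £20,400, which is 51 full-or-partial £400 increments; reduction = 51 × £125 = £6,375, leaving £7,875.
Lost: £9,375 − £7,875 = £1,500.

£1,500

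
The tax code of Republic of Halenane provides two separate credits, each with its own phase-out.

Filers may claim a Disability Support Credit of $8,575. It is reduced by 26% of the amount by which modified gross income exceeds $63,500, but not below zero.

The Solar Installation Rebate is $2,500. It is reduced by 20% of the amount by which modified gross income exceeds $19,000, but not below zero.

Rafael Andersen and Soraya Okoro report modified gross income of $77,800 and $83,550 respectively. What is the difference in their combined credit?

$1,495

Rafael ($77,800): Disability Support Credit: 26% of the $14,300 excess over $63,500 is $3,718; credit = $8,575 − $3,718 = $4,857. Solar Installation Rebate: 20% of the $58,800 excess over $19,000 is $11,760 ≥ base, so the credit is $0. total $4,857 + $0 = $4,857
Soraya ($83,550): Disability Support Credit: 26% of the $20,050 excess over $63,500 is $5,213; credit = $8,575 − $5,213 = $3,362. Solar Installation Rebate: 20% of the $64,550 excess over $19,000 is $12,910 ≥ base, so the credit is $0. total $3,362 + $0 = $3,362
Difference: |$4,857 − $3,362| = $1,495.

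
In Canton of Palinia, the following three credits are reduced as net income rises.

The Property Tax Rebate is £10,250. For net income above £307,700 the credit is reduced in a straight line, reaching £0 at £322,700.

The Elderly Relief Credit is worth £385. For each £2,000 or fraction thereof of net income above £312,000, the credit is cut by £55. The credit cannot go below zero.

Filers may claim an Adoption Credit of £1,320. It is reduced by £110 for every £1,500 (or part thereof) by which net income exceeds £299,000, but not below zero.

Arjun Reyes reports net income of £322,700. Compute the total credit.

Property Tax Rebate: £322,700 is at or above £322,700, so the credit is £0.
Elderly Relief Credit: income exceeds £312,000 by £10,700, which is 6 full-or-partial £2,000 increments; reduction = 6 × £55 = £330, leaving £55.
Adoption Credit: income exceeds £299,000 by £23,700 → 16 increments × £110 = £1,760 ≥ base, so the credit is £0.
Total: £0 + £55 + £0 = £55.

£55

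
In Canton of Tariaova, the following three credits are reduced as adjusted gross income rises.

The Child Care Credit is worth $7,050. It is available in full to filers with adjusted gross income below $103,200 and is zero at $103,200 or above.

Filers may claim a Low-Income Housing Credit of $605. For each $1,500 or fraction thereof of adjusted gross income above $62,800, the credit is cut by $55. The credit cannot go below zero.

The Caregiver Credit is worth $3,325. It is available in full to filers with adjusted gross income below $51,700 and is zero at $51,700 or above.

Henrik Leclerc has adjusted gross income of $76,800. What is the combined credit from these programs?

Child Care Credit: $76,800 is below the $103,200 cutoff, so the full $7,050 applies.
Low-Income Housing Credit: income exceeds $62,800 by $14,000, which is 10 full-or-partial $1,500 increments; reduction = 10 × $55 = $550, leaving $55.
Caregiver Credit: $76,800 meets or exceeds the $51,700 cutoff, so the credit is $0.
Total: $7,050 + $55 + $0 = $7,105.

$7,105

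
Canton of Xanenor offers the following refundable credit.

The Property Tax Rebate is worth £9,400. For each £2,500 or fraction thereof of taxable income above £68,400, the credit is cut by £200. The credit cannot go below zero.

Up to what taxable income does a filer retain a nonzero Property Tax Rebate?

£183,400

After 46 increments the reduction is 46 × £200 = £9,200, leaving £200; one more increment wipes it out. Increment 46 ends at excess 46 × £2,500 = £115,000, so the highest qualifying income is £68,400 + £115,000 = £183,400.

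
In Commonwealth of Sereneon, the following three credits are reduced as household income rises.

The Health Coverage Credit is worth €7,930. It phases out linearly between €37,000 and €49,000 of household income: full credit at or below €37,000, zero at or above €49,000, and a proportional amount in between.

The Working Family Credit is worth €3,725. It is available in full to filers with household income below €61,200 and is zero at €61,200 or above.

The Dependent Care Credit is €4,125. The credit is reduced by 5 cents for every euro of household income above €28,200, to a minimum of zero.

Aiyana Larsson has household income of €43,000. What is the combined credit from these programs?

€11,075

Health Coverage Credit: €43,000 is €6,000 into a €12,000 phase-out range, leaving 6,000/12,000 of the credit: €7,930 × 6,000/12,000 = €3,965.
Working Family Credit: €43,000 is below the €61,200 cutoff, so the full €3,725 applies.
Dependent Care Credit: 5% of the €14,800 excess over €28,200 is €740; credit = €4,125 − €740 = €3,385.
Total: €3,965 + €3,725 + €3,385 = €11,075.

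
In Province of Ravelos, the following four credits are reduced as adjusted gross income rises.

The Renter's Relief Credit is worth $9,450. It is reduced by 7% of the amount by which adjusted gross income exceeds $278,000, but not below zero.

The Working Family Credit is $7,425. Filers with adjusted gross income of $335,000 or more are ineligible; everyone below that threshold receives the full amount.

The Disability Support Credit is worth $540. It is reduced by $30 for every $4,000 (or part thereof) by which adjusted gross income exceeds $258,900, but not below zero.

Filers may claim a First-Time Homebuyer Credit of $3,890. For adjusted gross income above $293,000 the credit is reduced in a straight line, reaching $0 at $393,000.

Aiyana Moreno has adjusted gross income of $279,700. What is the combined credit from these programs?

$21,006

Renter's Relief Credit: 7% of the $1,700 excess over $278,000 is $119; credit = $9,450 − $119 = $9,331.
Working Family Credit: $279,700 is below the $335,000 cutoff, so the full $7,425 applies.
Disability Support Credit: income exceeds $258,900 by $20,800, which is 6 full-or-partial $4,000 increments; reduction = 6 × $30 = $180, leaving $360.
First-Time Homebuyer Credit: $279,700 is at or below the $293,000 threshold, so the full $3,890 applies.
Total: $9,331 + $7,425 + $360 + $3,890 = $21,006.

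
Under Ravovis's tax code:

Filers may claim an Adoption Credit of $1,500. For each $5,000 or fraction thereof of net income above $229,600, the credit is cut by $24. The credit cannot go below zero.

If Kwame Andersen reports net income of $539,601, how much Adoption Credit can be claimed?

$0

Adoption Credit: income exceeds $229,600 by $310,001 → 63 increments × $24 = $1,512 ≥ base, so the credit is $0.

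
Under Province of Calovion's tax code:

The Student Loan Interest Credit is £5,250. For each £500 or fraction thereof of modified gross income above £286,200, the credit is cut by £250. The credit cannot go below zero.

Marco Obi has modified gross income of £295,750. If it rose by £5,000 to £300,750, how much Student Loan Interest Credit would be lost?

At £295,750 — income exceeds £286,200 by £9,550, which is 20 full-or-partial £500 increments; reduction = 20 × £250 = £5,000, leaving £250.
At £300,750 — income exceeds £286,200 by £14,550 → 30 increments × £250 = £7,500 ≥ base, so the credit is £0.
Lost: £250 − £0 = £250.

£250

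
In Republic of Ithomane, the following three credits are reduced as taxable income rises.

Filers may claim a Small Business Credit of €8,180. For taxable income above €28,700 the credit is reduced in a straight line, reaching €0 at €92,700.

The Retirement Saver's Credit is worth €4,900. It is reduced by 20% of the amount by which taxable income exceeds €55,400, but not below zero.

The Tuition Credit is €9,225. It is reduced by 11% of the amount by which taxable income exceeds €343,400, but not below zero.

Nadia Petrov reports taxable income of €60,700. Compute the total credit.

€17,155

Small Business Credit: €60,700 is €32,000 into a €64,000 phase-out range, leaving 32,000/64,000 of the credit: €8,180 × 32,000/64,000 = €4,090.
Retirement Saver's Credit: 20% of the €5,300 excess over €55,400 is €1,060; credit = €4,900 − €1,060 = €3,840.
Tuition Credit: €60,700 is at or below the €343,400 threshold, so the full €9,225 applies.
Total: €4,090 + €3,840 + €9,225 = €17,155.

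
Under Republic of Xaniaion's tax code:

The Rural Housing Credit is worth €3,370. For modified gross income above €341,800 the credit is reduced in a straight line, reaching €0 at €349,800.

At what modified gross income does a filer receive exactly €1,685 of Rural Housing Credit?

€1,685 is 1,685/3,370 of the full €3,370, so 1,685/3,370 of the €8,000 range has been used: income = €341,800 + €8,000 × 1,685/3,370 = €345,800.

€345,800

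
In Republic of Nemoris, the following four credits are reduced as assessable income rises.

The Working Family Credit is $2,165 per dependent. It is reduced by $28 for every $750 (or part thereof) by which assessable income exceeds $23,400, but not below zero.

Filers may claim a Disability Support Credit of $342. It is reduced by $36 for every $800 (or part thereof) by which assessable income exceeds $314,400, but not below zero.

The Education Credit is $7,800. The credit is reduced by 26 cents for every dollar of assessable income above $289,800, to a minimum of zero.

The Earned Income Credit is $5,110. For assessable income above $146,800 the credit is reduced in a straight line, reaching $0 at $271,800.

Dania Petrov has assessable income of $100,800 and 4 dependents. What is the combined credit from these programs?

Working Family Credit: base = 4 × $2,165 = $8,660. income exceeds $23,400 by $77,400, which is 104 full-or-partial $750 increments; reduction = 104 × $28 = $2,912, leaving $5,748.
Disability Support Credit: $100,800 is at or below the $314,400 threshold, so the full $342 applies.
Education Credit: $100,800 is at or below the $289,800 threshold, so the full $7,800 applies.
Earned Income Credit: $100,800 is at or below the $146,800 threshold, so the full $5,110 applies.
Total: $5,748 + $342 + $7,800 + $5,110 = $19,000.

$19,000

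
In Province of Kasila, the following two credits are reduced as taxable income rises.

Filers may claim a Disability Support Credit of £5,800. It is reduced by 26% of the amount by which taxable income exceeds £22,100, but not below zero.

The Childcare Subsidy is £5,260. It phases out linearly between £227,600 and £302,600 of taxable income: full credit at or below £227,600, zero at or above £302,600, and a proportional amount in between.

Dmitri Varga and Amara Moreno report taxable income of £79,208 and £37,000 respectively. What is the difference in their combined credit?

£1,926

Dmitri (£79,208): Disability Support Credit: 26% of the £57,108 excess over £22,100 is £14,848.08 ≥ base, so the credit is £0. Childcare Subsidy: £79,208 is at or below the £227,600 threshold, so the full £5,260 applies. total £0 + £5,260 = £5,260
Amara (£37,000): Disability Support Credit: 26% of the £14,900 excess over £22,100 is £3,874; credit = £5,800 − £3,874 = £1,926. Childcare Subsidy: £37,000 is at or below the £227,600 threshold, so the full £5,260 applies. total £1,926 + £5,260 = £7,186
Difference: |£5,260 − £7,186| = £1,926.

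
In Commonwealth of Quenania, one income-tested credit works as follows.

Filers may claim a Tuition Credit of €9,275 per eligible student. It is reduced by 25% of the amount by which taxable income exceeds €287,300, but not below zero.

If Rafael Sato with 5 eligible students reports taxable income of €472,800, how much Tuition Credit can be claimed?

Tuition Credit: base = 5 × €9,275 = €46,375. 25% of the €185,500 excess over €287,300 is €46,375 ≥ base, so the credit is €0.

€0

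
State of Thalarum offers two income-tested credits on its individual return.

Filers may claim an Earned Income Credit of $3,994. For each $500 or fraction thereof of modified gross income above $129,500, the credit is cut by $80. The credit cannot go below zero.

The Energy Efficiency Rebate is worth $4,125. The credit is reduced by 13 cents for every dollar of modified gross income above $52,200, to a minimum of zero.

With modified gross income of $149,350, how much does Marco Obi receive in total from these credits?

Earned Income Credit: income exceeds $129,500 by $19,850, which is 40 full-or-partial $500 increments; reduction = 40 × $80 = $3,200, leaving $794.
Energy Efficiency Rebate: 13% of the $97,150 excess over $52,200 is $12,629.50 ≥ base, so the credit is $0.
Total: $794 + $0 = $794.

$794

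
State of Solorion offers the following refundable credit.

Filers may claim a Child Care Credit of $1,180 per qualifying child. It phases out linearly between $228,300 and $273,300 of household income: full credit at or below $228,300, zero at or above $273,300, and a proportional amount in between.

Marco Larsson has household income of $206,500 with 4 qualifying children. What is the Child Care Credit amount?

Child Care Credit: base = 4 × $1,180 = $4,720. $206,500 is at or below the $228,300 threshold, so the full $4,720 applies.

$4,720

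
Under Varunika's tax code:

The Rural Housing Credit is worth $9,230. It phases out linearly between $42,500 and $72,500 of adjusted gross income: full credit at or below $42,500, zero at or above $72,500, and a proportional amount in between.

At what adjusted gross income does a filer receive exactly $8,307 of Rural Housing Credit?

$8,307 is 8,307/9,230 of the full $9,230, so 923/9,230 of the $30,000 range has been used: income = $42,500 + $30,000 × 923/9,230 = $45,500.

$45,500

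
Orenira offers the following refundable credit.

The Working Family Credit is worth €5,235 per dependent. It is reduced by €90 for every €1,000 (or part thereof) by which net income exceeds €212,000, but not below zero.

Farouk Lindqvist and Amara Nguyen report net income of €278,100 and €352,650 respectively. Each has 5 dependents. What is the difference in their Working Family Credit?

€6,660

Farouk (€278,100): Working Family Credit: base = 5 × €5,235 = €26,175. income exceeds €212,000 by €66,100, which is 67 full-or-partial €1,000 increments; reduction = 67 × €90 = €6,030, leaving €20,145.
Amara (€352,650): Working Family Credit: base = 5 × €5,235 = €26,175. income exceeds €212,000 by €140,650, which is 141 full-or-partial €1,000 increments; reduction = 141 × €90 = €12,690, leaving €13,485.
Difference: |€20,145 − €13,485| = €6,660.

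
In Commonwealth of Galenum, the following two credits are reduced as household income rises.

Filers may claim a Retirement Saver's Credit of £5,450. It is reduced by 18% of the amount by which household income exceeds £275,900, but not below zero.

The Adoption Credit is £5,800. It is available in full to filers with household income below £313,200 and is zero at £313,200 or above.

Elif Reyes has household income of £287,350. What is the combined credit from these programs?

Retirement Saver's Credit: 18% of the £11,450 excess over £275,900 is £2,061; credit = £5,450 − £2,061 = £3,389.
Adoption Credit: £287,350 is below the £313,200 cutoff, so the full £5,800 applies.
Total: £3,389 + £5,800 = £9,189.

£9,189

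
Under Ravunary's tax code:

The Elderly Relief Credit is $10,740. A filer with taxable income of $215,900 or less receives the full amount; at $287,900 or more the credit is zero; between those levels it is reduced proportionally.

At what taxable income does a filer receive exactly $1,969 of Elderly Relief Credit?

$1,969 is 1,969/10,740 of the full $10,740, so 8,771/10,740 of the $72,000 range has been used: income = $215,900 + $72,000 × 8,771/10,740 = $274,700.

$274,700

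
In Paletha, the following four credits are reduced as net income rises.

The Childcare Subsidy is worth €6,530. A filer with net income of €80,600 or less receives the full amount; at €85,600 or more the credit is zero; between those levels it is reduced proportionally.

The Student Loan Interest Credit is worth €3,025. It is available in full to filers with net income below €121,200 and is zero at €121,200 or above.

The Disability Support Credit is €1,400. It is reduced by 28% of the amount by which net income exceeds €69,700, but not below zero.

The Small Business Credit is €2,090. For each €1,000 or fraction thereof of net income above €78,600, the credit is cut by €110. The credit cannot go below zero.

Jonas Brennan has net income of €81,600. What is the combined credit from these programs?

€10,009

Childcare Subsidy: €81,600 is €1,000 into a €5,000 phase-out range, leaving 4,000/5,000 of the credit: €6,530 × 4,000/5,000 = €5,224.
Student Loan Interest Credit: €81,600 is below the €121,200 cutoff, so the full €3,025 applies.
Disability Support Credit: 28% of the €11,900 excess over €69,700 is €3,332 ≥ base, so the credit is €0.
Small Business Credit: income exceeds €78,600 by €3,000, which is 3 full-or-partial €1,000 increments; reduction = 3 × €110 = €330, leaving €1,760.
Total: €5,224 + €3,025 + €0 + €1,760 = €10,009.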